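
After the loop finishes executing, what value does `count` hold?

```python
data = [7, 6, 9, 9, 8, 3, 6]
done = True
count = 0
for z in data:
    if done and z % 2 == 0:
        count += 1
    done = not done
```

Let's trace through this code step by step.

Initialize: data = [7, 6, 9, 9, 8, 3, 6]
Initialize: done = True
Initialize: count = 0
Entering loop: for z in data:
After iteration 1: z = 7, done = False, count = 0
After iteration 2: z = 6, done = True, count = 0
After iteration 3: z = 9, done = False, count = 0
After iteration 4: z = 9, done = True, count = 0
After iteration 5: z = 8, done = False, count = 1
After iteration 6: z = 3, done = True, count = 1
After iteration 7: z = 6, done = False, count = 2
Loop ends.

Final answer: 2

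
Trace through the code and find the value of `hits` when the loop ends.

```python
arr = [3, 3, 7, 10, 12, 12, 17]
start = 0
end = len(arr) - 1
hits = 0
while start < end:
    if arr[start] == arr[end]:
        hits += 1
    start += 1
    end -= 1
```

Let's trace through this code step by step.

Initialize: arr = [3, 3, 7, 10, 12, 12, 17]
Initialize: start = 0
Initialize: end = 6
Initialize: hits = 0
Entering loop: while start < end:
After iteration 1: start = 1, end = 5, hits = 0
After iteration 2: start = 2, end = 4, hits = 0
After iteration 3: start = 3, end = 3, hits = 0
Loop ends.

Final answer: 0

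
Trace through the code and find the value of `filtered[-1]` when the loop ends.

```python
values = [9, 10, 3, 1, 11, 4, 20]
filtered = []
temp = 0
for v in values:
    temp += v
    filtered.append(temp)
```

Let's trace through this code step by step.

Initialize: values = [9, 10, 3, 1, 11, 4, 20]
Initialize: filtered = []
Initialize: temp = 0
Entering loop: for v in values:
After iteration 1: v = 9, filtered = [9], temp = 9
After iteration 2: v = 10, filtered = [9, 19], temp = 19
After iteration 3: v = 3, filtered = [9, 19, 22], temp = 22
After iteration 4: v = 1, filtered = [9, 19, 22, 23], temp = 23
After iteration 5: v = 11, filtered = [9, 19, 22, 23, 34], temp = 34
After iteration 6: v = 4, filtered = [9, 19, 22, 23, 34, 38], temp = 38
After iteration 7: v = 20, filtered = [9, 19, 22, 23, 34, 38, 58], temp = 58
Loop ends.
filtered[-1] = 58

Final answer: 58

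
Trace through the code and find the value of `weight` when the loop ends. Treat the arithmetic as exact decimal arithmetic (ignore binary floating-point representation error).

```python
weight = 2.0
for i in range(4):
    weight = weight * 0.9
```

Let's trace through this code step by step.

Initialize: weight = 2.0
Entering loop: for i in range(4):
After iteration 1: i = 0, weight = 1.8
After iteration 2: i = 1, weight = 1.62
After iteration 3: i = 2, weight = 1.458
After iteration 4: i = 3, weight = 1.3122
Loop ends.

Final answer: 1.3122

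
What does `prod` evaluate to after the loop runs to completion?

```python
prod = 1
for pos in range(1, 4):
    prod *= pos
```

Let's trace through this code step by step.

Initialize: prod = 1
Entering loop: for pos in range(1, 4):
After iteration 1: pos = 1, prod = 1
After iteration 2: pos = 2, prod = 2
After iteration 3: pos = 3, prod = 6
Loop ends.

Final answer: 6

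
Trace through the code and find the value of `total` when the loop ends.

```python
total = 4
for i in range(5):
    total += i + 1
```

Let's trace through this code step by step.

Initialize: total = 4
Entering loop: for i in range(5):
After iteration 1: i = 0, total = 5
After iteration 2: i = 1, total = 7
After iteration 3: i = 2, total = 10
After iteration 4: i = 3, total = 14
After iteration 5: i = 4, total = 19
Loop ends.

Final answer: 19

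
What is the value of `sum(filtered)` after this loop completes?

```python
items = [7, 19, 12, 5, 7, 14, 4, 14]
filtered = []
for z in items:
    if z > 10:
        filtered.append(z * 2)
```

Let's trace through this code step by step.

Initialize: items = [7, 19, 12, 5, 7, 14, 4, 14]
Initialize: filtered = []
Entering loop: for z in items:
After iteration 1: z = 7, filtered = []
After iteration 2: z = 19, filtered = [38]
After iteration 3: z = 12, filtered = [38, 24]
After iteration 4: z = 5, filtered = [38, 24]
After iteration 5: z = 7, filtered = [38, 24]
After iteration 6: z = 14, filtered = [38, 24, 28]
After iteration 7: z = 4, filtered = [38, 24, 28]
After iteration 8: z = 14, filtered = [38, 24, 28, 28]
Loop ends.
sum(filtered) = 118

Final answer: 118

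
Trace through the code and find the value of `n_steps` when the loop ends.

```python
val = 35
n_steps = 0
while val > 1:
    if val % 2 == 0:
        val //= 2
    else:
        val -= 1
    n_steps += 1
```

Let's trace through this code step by step.

Initialize: val = 35
Initialize: n_steps = 0
Entering loop: while val > 1:
After iteration 1: val = 34, n_steps = 1
After iteration 2: val = 17, n_steps = 2
After iteration 3: val = 16, n_steps = 3
After iteration 4: val = 8, n_steps = 4
After iteration 5: val = 4, n_steps = 5
After iteration 6: val = 2, n_steps = 6
After iteration 7: val = 1, n_steps = 7
Loop ends.

Final answer: 7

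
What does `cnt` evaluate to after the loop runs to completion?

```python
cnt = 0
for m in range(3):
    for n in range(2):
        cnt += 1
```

Let's trace through this code step by step.

Initialize: cnt = 0
Entering loop: for m in range(3):
After iteration 1: m = 0, cnt = 2
After iteration 2: m = 1, cnt = 4
After iteration 3: m = 2, cnt = 6
Loop ends.

Final answer: 6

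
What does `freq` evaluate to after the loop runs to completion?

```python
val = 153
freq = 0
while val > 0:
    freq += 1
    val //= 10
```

Let's trace through this code step by step.

Initialize: val = 153
Initialize: freq = 0
Entering loop: while val > 0:
After iteration 1: val = 15, freq = 1
After iteration 2: val = 1, freq = 2
After iteration 3: val = 0, freq = 3
Loop ends.

Final answer: 3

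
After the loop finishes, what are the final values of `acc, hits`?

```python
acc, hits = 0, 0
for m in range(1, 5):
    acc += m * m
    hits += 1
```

Let's trace through this code step by step.

Initialize: acc = 0
Initialize: hits = 0
Entering loop: for m in range(1, 5):
After iteration 1: m = 1, acc = 1, hits = 1
After iteration 2: m = 2, acc = 5, hits = 2
After iteration 3: m = 3, acc = 14, hits = 3
After iteration 4: m = 4, acc = 30, hits = 4
Loop ends.

Final answer: 30, 4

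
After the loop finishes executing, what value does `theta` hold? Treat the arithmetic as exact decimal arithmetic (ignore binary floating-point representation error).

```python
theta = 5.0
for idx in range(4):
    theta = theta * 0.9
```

Let's trace through this code step by step.

Initialize: theta = 5.0
Entering loop: for idx in range(4):
After iteration 1: idx = 0, theta = 4.5
After iteration 2: idx = 1, theta = 4.05
After iteration 3: idx = 2, theta = 3.645
After iteration 4: idx = 3, theta = 3.2805
Loop ends.

Final answer: 3.2805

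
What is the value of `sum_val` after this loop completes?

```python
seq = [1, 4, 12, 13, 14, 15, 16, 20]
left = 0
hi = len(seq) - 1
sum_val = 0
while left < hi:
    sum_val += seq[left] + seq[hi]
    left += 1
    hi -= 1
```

Let's trace through this code step by step.

Initialize: seq = [1, 4, 12, 13, 14, 15, 16, 20]
Initialize: left = 0
Initialize: hi = 7
Initialize: sum_val = 0
Entering loop: while left < hi:
After iteration 1: left = 1, hi = 6, sum_val = 21
After iteration 2: left = 2, hi = 5, sum_val = 41
After iteration 3: left = 3, hi = 4, sum_val = 68
After iteration 4: left = 4, hi = 3, sum_val = 95
Loop ends.

Final answer: 95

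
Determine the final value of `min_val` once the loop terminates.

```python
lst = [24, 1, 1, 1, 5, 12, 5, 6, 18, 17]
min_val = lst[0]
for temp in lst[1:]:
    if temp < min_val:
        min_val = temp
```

Let's trace through this code step by step.

Initialize: lst = [24, 1, 1, 1, 5, 12, 5, 6, 18, 17]
Initialize: min_val = 24
Entering loop: for temp in lst[1:]:
After iteration 1: temp = 1, min_val = 1
After iteration 2: temp = 1, min_val = 1
After iteration 3: temp = 1, min_val = 1
After iteration 4: temp = 5, min_val = 1
After iteration 5: temp = 12, min_val = 1
After iteration 6: temp = 5, min_val = 1
After iteration 7: temp = 6, min_val = 1
After iteration 8: temp = 18, min_val = 1
After iteration 9: temp = 17, min_val = 1
Loop ends.

Final answer: 1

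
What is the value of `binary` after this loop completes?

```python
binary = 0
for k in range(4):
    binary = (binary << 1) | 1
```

Let's trace through this code step by step.

Initialize: binary = 0
Entering loop: for k in range(4):
After iteration 1: k = 0, binary = 1
After iteration 2: k = 1, binary = 3
After iteration 3: k = 2, binary = 7
After iteration 4: k = 3, binary = 15
Loop ends.

Final answer: 15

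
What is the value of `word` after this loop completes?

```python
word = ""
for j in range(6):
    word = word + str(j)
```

Let's trace through this code step by step.

Initialize: word = ''
Entering loop: for j in range(6):
After iteration 1: j = 0, word = '0'
After iteration 2: j = 1, word = '01'
After iteration 3: j = 2, word = '012'
After iteration 4: j = 3, word = '0123'
After iteration 5: j = 4, word = '01234'
After iteration 6: j = 5, word = '012345'
Loop ends.

Final answer: '012345'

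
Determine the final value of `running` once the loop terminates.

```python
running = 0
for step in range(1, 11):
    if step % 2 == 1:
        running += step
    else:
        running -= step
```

Let's trace through this code step by step.

Initialize: running = 0
Entering loop: for step in range(1, 11):
After iteration 1: step = 1, running = 1
After iteration 2: step = 2, running = -1
After iteration 3: step = 3, running = 2
After iteration 4: step = 4, running = -2
After iteration 5: step = 5, running = 3
After iteration 6: step = 6, running = -3
After iteration 7: step = 7, running = 4
After iteration 8: step = 8, running = -4
After iteration 9: step = 9, running = 5
After iteration 10: step = 10, running = -5
Loop ends.

Final answer: -5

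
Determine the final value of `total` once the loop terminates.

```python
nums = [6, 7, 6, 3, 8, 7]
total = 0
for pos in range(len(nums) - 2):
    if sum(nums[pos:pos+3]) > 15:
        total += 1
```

Let's trace through this code step by step.

Initialize: nums = [6, 7, 6, 3, 8, 7]
Initialize: total = 0
Entering loop: for pos in range(len(nums) - 2):
After iteration 1: pos = 0, total = 1
After iteration 2: pos = 1, total = 2
After iteration 3: pos = 2, total = 3
After iteration 4: pos = 3, total = 4
Loop ends.

Final answer: 4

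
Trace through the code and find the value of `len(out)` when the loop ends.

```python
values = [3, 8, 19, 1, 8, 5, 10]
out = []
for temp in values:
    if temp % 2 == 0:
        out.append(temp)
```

Let's trace through this code step by step.

Initialize: values = [3, 8, 19, 1, 8, 5, 10]
Initialize: out = []
Entering loop: for temp in values:
After iteration 1: temp = 3, out = []
After iteration 2: temp = 8, out = [8]
After iteration 3: temp = 19, out = [8]
After iteration 4: temp = 1, out = [8]
After iteration 5: temp = 8, out = [8, 8]
After iteration 6: temp = 5, out = [8, 8]
After iteration 7: temp = 10, out = [8, 8, 10]
Loop ends.
len(out) = 3

Final answer: 3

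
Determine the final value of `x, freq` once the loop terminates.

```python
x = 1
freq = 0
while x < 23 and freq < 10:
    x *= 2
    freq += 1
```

Let's trace through this code step by step.

Initialize: x = 1
Initialize: freq = 0
Entering loop: while x < 23 and freq < 10:
After iteration 1: x = 2, freq = 1
After iteration 2: x = 4, freq = 2
After iteration 3: x = 8, freq = 3
After iteration 4: x = 16, freq = 4
After iteration 5: x = 32, freq = 5
Loop ends.

Final answer: 32, 5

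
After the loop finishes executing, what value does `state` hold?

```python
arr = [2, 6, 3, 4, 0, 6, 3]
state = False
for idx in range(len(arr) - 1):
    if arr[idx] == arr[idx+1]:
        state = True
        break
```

Let's trace through this code step by step.

Initialize: arr = [2, 6, 3, 4, 0, 6, 3]
Initialize: state = False
Entering loop: for idx in range(len(arr) - 1):
After iteration 1: idx = 0, state = False
After iteration 2: idx = 1, state = False
After iteration 3: idx = 2, state = False
After iteration 4: idx = 3, state = False
After iteration 5: idx = 4, state = False
After iteration 6: idx = 5, state = False
Loop ends.

Final answer: False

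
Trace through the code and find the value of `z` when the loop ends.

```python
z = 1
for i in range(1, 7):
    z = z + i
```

Let's trace through this code step by step.

Initialize: z = 1
Entering loop: for i in range(1, 7):
After iteration 1: i = 1, z = 2
After iteration 2: i = 2, z = 4
After iteration 3: i = 3, z = 7
After iteration 4: i = 4, z = 11
After iteration 5: i = 5, z = 16
After iteration 6: i = 6, z = 22
Loop ends.

Final answer: 22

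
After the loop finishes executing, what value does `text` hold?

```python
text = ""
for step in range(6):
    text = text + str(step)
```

Let's trace through this code step by step.

Initialize: text = ''
Entering loop: for step in range(6):
After iteration 1: step = 0, text = '0'
After iteration 2: step = 1, text = '01'
After iteration 3: step = 2, text = '012'
After iteration 4: step = 3, text = '0123'
After iteration 5: step = 4, text = '01234'
After iteration 6: step = 5, text = '012345'
Loop ends.

Final answer: '012345'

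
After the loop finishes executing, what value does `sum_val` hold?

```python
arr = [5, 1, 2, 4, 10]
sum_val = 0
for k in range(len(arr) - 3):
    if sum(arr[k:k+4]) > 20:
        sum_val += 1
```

Let's trace through this code step by step.

Initialize: arr = [5, 1, 2, 4, 10]
Initialize: sum_val = 0
Entering loop: for k in range(len(arr) - 3):
After iteration 1: k = 0, sum_val = 0
After iteration 2: k = 1, sum_val = 0
Loop ends.

Final answer: 0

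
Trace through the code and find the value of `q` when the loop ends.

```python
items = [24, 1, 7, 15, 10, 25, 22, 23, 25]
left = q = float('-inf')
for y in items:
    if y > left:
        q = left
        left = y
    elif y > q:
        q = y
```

Let's trace through this code step by step.

Initialize: items = [24, 1, 7, 15, 10, 25, 22, 23, 25]
Initialize: left = -inf
Initialize: q = -inf
Entering loop: for y in items:
After iteration 1: y = 24, left = 24, q = -inf
After iteration 2: y = 1, left = 24, q = 1
After iteration 3: y = 7, left = 24, q = 7
After iteration 4: y = 15, left = 24, q = 15
After iteration 5: y = 10, left = 24, q = 15
After iteration 6: y = 25, left = 25, q = 24
After iteration 7: y = 22, left = 25, q = 24
After iteration 8: y = 23, left = 25, q = 24
After iteration 9: y = 25, left = 25, q = 25
Loop ends.

Final answer: 25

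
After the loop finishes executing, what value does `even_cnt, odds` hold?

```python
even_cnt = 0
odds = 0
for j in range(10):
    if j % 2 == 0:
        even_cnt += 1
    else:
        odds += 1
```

Let's trace through this code step by step.

Initialize: even_cnt = 0
Initialize: odds = 0
Entering loop: for j in range(10):
After iteration 1: j = 0, even_cnt = 1, odds = 0
After iteration 2: j = 1, even_cnt = 1, odds = 1
After iteration 3: j = 2, even_cnt = 2, odds = 1
After iteration 4: j = 3, even_cnt = 2, odds = 2
After iteration 5: j = 4, even_cnt = 3, odds = 2
After iteration 6: j = 5, even_cnt = 3, odds = 3
After iteration 7: j = 6, even_cnt = 4, odds = 3
After iteration 8: j = 7, even_cnt = 4, odds = 4
After iteration 9: j = 8, even_cnt = 5, odds = 4
After iteration 10: j = 9, even_cnt = 5, odds = 5
Loop ends.

Final answer: 5, 5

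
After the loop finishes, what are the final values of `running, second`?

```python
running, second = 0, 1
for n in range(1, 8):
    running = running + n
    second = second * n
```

Let's trace through this code step by step.

Initialize: running = 0
Initialize: second = 1
Entering loop: for n in range(1, 8):
After iteration 1: n = 1, running = 1, second = 1
After iteration 2: n = 2, running = 3, second = 2
After iteration 3: n = 3, running = 6, second = 6
After iteration 4: n = 4, running = 10, second = 24
After iteration 5: n = 5, running = 15, second = 120
After iteration 6: n = 6, running = 21, second = 720
After iteration 7: n = 7, running = 28, second = 5040
Loop ends.

Final answer: 28, 5040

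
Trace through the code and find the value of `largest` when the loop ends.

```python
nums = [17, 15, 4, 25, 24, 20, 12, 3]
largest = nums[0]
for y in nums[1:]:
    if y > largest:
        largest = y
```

Let's trace through this code step by step.

Initialize: nums = [17, 15, 4, 25, 24, 20, 12, 3]
Initialize: largest = 17
Entering loop: for y in nums[1:]:
After iteration 1: y = 15, largest = 17
After iteration 2: y = 4, largest = 17
After iteration 3: y = 25, largest = 25
After iteration 4: y = 24, largest = 25
After iteration 5: y = 20, largest = 25
After iteration 6: y = 12, largest = 25
After iteration 7: y = 3, largest = 25
Loop ends.

Final answer: 25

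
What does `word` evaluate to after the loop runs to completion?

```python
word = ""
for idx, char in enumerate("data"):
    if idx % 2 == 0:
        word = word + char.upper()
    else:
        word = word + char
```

Let's trace through this code step by step.

Initialize: word = ''
Entering loop: for idx, char in enumerate("data"):
After iteration 1: idx = 0, char = 'd', word = 'D'
After iteration 2: idx = 1, char = 'a', word = 'Da'
After iteration 3: idx = 2, char = 't', word = 'DaT'
After iteration 4: idx = 3, char = 'a', word = 'DaTa'
Loop ends.

Final answer: 'DaTa'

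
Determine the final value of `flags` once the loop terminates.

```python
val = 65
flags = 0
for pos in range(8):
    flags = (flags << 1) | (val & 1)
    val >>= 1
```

Let's trace through this code step by step.

Initialize: val = 65
Initialize: flags = 0
Entering loop: for pos in range(8):
After iteration 1: pos = 0, val = 32, flags = 1
After iteration 2: pos = 1, val = 16, flags = 2
After iteration 3: pos = 2, val = 8, flags = 4
After iteration 4: pos = 3, val = 4, flags = 8
After iteration 5: pos = 4, val = 2, flags = 16
After iteration 6: pos = 5, val = 1, flags = 32
After iteration 7: pos = 6, val = 0, flags = 65
After iteration 8: pos = 7, val = 0, flags = 130
Loop ends.

Final answer: 130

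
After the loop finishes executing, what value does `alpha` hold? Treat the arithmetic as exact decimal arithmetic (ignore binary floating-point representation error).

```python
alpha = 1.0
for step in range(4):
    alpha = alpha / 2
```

Let's trace through this code step by step.

Initialize: alpha = 1.0
Entering loop: for step in range(4):
After iteration 1: step = 0, alpha = 0.5
After iteration 2: step = 1, alpha = 0.25
After iteration 3: step = 2, alpha = 0.125
After iteration 4: step = 3, alpha = 0.0625
Loop ends.

Final answer: 0.0625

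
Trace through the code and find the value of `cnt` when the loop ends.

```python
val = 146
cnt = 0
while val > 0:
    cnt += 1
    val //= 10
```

Let's trace through this code step by step.

Initialize: val = 146
Initialize: cnt = 0
Entering loop: while val > 0:
After iteration 1: val = 14, cnt = 1
After iteration 2: val = 1, cnt = 2
After iteration 3: val = 0, cnt = 3
Loop ends.

Final answer: 3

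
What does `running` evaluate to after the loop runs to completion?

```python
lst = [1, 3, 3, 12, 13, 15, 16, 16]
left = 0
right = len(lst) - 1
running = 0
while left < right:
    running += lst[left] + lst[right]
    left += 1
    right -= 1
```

Let's trace through this code step by step.

Initialize: lst = [1, 3, 3, 12, 13, 15, 16, 16]
Initialize: left = 0
Initialize: right = 7
Initialize: running = 0
Entering loop: while left < right:
After iteration 1: left = 1, right = 6, running = 17
After iteration 2: left = 2, right = 5, running = 36
After iteration 3: left = 3, right = 4, running = 54
After iteration 4: left = 4, right = 3, running = 79
Loop ends.

Final answer: 79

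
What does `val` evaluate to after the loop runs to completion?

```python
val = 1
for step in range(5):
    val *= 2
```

Let's trace through this code step by step.

Initialize: val = 1
Entering loop: for step in range(5):
After iteration 1: step = 0, val = 2
After iteration 2: step = 1, val = 4
After iteration 3: step = 2, val = 8
After iteration 4: step = 3, val = 16
After iteration 5: step = 4, val = 32
Loop ends.

Final answer: 32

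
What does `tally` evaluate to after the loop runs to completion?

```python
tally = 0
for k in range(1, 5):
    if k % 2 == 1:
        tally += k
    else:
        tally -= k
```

Let's trace through this code step by step.

Initialize: tally = 0
Entering loop: for k in range(1, 5):
After iteration 1: k = 1, tally = 1
After iteration 2: k = 2, tally = -1
After iteration 3: k = 3, tally = 2
After iteration 4: k = 4, tally = -2
Loop ends.

Final answer: -2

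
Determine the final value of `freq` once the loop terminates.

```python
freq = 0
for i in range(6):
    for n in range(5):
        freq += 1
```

Let's trace through this code step by step.

Initialize: freq = 0
Entering loop: for i in range(6):
After iteration 1: i = 0, freq = 5
After iteration 2: i = 1, freq = 10
After iteration 3: i = 2, freq = 15
After iteration 4: i = 3, freq = 20
After iteration 5: i = 4, freq = 25
After iteration 6: i = 5, freq = 30
Loop ends.

Final answer: 30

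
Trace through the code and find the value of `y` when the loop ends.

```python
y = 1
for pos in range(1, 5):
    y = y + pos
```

Let's trace through this code step by step.

Initialize: y = 1
Entering loop: for pos in range(1, 5):
After iteration 1: pos = 1, y = 2
After iteration 2: pos = 2, y = 4
After iteration 3: pos = 3, y = 7
After iteration 4: pos = 4, y = 11
Loop ends.

Final answer: 11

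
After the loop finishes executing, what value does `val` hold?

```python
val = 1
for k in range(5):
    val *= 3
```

Let's trace through this code step by step.

Initialize: val = 1
Entering loop: for k in range(5):
After iteration 1: k = 0, val = 3
After iteration 2: k = 1, val = 9
After iteration 3: k = 2, val = 27
After iteration 4: k = 3, val = 81
After iteration 5: k = 4, val = 243
Loop ends.

Final answer: 243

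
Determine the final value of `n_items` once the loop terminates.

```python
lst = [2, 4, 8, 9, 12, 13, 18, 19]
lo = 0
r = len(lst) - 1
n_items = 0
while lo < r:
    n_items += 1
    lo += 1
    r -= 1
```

Let's trace through this code step by step.

Initialize: lst = [2, 4, 8, 9, 12, 13, 18, 19]
Initialize: lo = 0
Initialize: r = 7
Initialize: n_items = 0
Entering loop: while lo < r:
After iteration 1: lo = 1, r = 6, n_items = 1
After iteration 2: lo = 2, r = 5, n_items = 2
After iteration 3: lo = 3, r = 4, n_items = 3
After iteration 4: lo = 4, r = 3, n_items = 4
Loop ends.

Final answer: 4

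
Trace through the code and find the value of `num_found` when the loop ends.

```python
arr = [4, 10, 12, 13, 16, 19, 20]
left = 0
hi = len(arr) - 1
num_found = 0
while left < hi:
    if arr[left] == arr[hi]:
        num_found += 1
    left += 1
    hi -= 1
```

Let's trace through this code step by step.

Initialize: arr = [4, 10, 12, 13, 16, 19, 20]
Initialize: left = 0
Initialize: hi = 6
Initialize: num_found = 0
Entering loop: while left < hi:
After iteration 1: left = 1, hi = 5, num_found = 0
After iteration 2: left = 2, hi = 4, num_found = 0
After iteration 3: left = 3, hi = 3, num_found = 0
Loop ends.

Final answer: 0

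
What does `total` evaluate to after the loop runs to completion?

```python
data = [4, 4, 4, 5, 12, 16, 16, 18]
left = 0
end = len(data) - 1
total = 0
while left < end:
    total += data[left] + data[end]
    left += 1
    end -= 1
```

Let's trace through this code step by step.

Initialize: data = [4, 4, 4, 5, 12, 16, 16, 18]
Initialize: left = 0
Initialize: end = 7
Initialize: total = 0
Entering loop: while left < end:
After iteration 1: left = 1, end = 6, total = 22
After iteration 2: left = 2, end = 5, total = 42
After iteration 3: left = 3, end = 4, total = 62
After iteration 4: left = 4, end = 3, total = 79
Loop ends.

Final answer: 79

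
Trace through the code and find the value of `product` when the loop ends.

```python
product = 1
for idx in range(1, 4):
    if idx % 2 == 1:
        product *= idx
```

Let's trace through this code step by step.

Initialize: product = 1
Entering loop: for idx in range(1, 4):
After iteration 1: idx = 1, product = 1
After iteration 2: idx = 2, product = 1
After iteration 3: idx = 3, product = 3
Loop ends.

Final answer: 3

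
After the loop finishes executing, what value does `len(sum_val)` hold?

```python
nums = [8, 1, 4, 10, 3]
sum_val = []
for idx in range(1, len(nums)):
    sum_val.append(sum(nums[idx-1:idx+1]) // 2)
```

Let's trace through this code step by step.

Initialize: nums = [8, 1, 4, 10, 3]
Initialize: sum_val = []
Entering loop: for idx in range(1, len(nums)):
After iteration 1: idx = 1, sum_val = [4]
After iteration 2: idx = 2, sum_val = [4, 2]
After iteration 3: idx = 3, sum_val = [4, 2, 7]
After iteration 4: idx = 4, sum_val = [4, 2, 7, 6]
Loop ends.
len(sum_val) = 4

Final answer: 4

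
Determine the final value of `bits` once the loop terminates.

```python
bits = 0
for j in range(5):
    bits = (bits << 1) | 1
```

Let's trace through this code step by step.

Initialize: bits = 0
Entering loop: for j in range(5):
After iteration 1: j = 0, bits = 1
After iteration 2: j = 1, bits = 3
After iteration 3: j = 2, bits = 7
After iteration 4: j = 3, bits = 15
After iteration 5: j = 4, bits = 31
Loop ends.

Final answer: 31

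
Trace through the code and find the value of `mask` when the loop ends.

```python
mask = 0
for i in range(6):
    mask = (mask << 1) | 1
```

Let's trace through this code step by step.

Initialize: mask = 0
Entering loop: for i in range(6):
After iteration 1: i = 0, mask = 1
After iteration 2: i = 1, mask = 3
After iteration 3: i = 2, mask = 7
After iteration 4: i = 3, mask = 15
After iteration 5: i = 4, mask = 31
After iteration 6: i = 5, mask = 63
Loop ends.

Final answer: 63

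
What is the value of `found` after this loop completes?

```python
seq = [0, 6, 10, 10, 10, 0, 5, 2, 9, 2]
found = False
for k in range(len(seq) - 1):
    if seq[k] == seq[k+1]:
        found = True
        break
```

Let's trace through this code step by step.

Initialize: seq = [0, 6, 10, 10, 10, 0, 5, 2, 9, 2]
Initialize: found = False
Entering loop: for k in range(len(seq) - 1):
After iteration 1: k = 0, found = False
After iteration 2: k = 1, found = False
After iteration 3: k = 2, found = True
Loop ends.

Final answer: True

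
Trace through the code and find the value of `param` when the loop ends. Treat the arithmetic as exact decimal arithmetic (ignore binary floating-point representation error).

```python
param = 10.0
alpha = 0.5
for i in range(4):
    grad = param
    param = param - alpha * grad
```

Let's trace through this code step by step.

Initialize: param = 10.0
Initialize: alpha = 0.5
Entering loop: for i in range(4):
After iteration 1: i = 0, param = 5.0, grad = 10.0
After iteration 2: i = 1, param = 2.5, grad = 5.0
After iteration 3: i = 2, param = 1.25, grad = 2.5
After iteration 4: i = 3, param = 0.625, grad = 1.25
Loop ends.

Final answer: 0.625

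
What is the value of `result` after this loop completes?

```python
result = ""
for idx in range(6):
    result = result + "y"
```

Let's trace through this code step by step.

Initialize: result = ''
Entering loop: for idx in range(6):
After iteration 1: idx = 0, result = 'y'
After iteration 2: idx = 1, result = 'yy'
After iteration 3: idx = 2, result = 'yyy'
After iteration 4: idx = 3, result = 'yyyy'
After iteration 5: idx = 4, result = 'yyyyy'
After iteration 6: idx = 5, result = 'yyyyyy'
Loop ends.

Final answer: 'yyyyyy'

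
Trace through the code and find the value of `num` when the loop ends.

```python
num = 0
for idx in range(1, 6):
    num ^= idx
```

Let's trace through this code step by step.

Initialize: num = 0
Entering loop: for idx in range(1, 6):
After iteration 1: idx = 1, num = 1
After iteration 2: idx = 2, num = 3
After iteration 3: idx = 3, num = 0
After iteration 4: idx = 4, num = 4
After iteration 5: idx = 5, num = 1
Loop ends.

Final answer: 1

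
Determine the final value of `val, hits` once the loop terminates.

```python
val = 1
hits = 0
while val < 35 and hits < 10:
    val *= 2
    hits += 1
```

Let's trace through this code step by step.

Initialize: val = 1
Initialize: hits = 0
Entering loop: while val < 35 and hits < 10:
After iteration 1: val = 2, hits = 1
After iteration 2: val = 4, hits = 2
After iteration 3: val = 8, hits = 3
After iteration 4: val = 16, hits = 4
After iteration 5: val = 32, hits = 5
After iteration 6: val = 64, hits = 6
Loop ends.

Final answer: 64, 6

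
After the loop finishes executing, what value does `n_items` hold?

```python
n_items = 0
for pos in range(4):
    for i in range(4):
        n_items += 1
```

Let's trace through this code step by step.

Initialize: n_items = 0
Entering loop: for pos in range(4):
After iteration 1: pos = 0, n_items = 4
After iteration 2: pos = 1, n_items = 8
After iteration 3: pos = 2, n_items = 12
After iteration 4: pos = 3, n_items = 16
Loop ends.

Final answer: 16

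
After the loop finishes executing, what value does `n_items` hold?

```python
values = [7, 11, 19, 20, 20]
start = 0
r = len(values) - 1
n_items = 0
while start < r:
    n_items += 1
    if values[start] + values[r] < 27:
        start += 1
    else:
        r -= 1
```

Let's trace through this code step by step.

Initialize: values = [7, 11, 19, 20, 20]
Initialize: start = 0
Initialize: r = 4
Initialize: n_items = 0
Entering loop: while start < r:
After iteration 1: start = 0, r = 3, n_items = 1
After iteration 2: start = 0, r = 2, n_items = 2
After iteration 3: start = 1, r = 2, n_items = 3
After iteration 4: start = 1, r = 1, n_items = 4
Loop ends.

Final answer: 4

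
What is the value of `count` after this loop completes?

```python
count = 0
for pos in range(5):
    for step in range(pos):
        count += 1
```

Let's trace through this code step by step.

Initialize: count = 0
Entering loop: for pos in range(5):
After iteration 1: pos = 0, count = 0
After iteration 2: pos = 1, count = 1, step = 0
After iteration 3: pos = 2, count = 3, step = 1
After iteration 4: pos = 3, count = 6, step = 2
After iteration 5: pos = 4, count = 10, step = 3
Loop ends.

Final answer: 10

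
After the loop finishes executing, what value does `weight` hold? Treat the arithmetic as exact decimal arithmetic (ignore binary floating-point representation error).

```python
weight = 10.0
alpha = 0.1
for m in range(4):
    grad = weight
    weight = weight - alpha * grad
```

Let's trace through this code step by step.

Initialize: weight = 10.0
Initialize: alpha = 0.1
Entering loop: for m in range(4):
After iteration 1: m = 0, weight = 9.0, grad = 10.0
After iteration 2: m = 1, weight = 8.1, grad = 9.0
After iteration 3: m = 2, weight = 7.29, grad = 8.1
After iteration 4: m = 3, weight = 6.561, grad = 7.29
Loop ends.

Final answer: 6.561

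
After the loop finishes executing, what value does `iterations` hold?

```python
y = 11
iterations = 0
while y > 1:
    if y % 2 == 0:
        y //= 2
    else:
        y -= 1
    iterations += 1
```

Let's trace through this code step by step.

Initialize: y = 11
Initialize: iterations = 0
Entering loop: while y > 1:
After iteration 1: y = 10, iterations = 1
After iteration 2: y = 5, iterations = 2
After iteration 3: y = 4, iterations = 3
After iteration 4: y = 2, iterations = 4
After iteration 5: y = 1, iterations = 5
Loop ends.

Final answer: 5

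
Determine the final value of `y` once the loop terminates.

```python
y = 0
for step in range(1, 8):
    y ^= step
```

Let's trace through this code step by step.

Initialize: y = 0
Entering loop: for step in range(1, 8):
After iteration 1: step = 1, y = 1
After iteration 2: step = 2, y = 3
After iteration 3: step = 3, y = 0
After iteration 4: step = 4, y = 4
After iteration 5: step = 5, y = 1
After iteration 6: step = 6, y = 7
After iteration 7: step = 7, y = 0
Loop ends.

Final answer: 0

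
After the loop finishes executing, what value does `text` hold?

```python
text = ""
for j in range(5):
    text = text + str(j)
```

Let's trace through this code step by step.

Initialize: text = ''
Entering loop: for j in range(5):
After iteration 1: j = 0, text = '0'
After iteration 2: j = 1, text = '01'
After iteration 3: j = 2, text = '012'
After iteration 4: j = 3, text = '0123'
After iteration 5: j = 4, text = '01234'
Loop ends.

Final answer: '01234'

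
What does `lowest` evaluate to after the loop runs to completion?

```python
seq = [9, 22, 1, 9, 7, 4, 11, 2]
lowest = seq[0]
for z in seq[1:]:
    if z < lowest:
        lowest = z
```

Let's trace through this code step by step.

Initialize: seq = [9, 22, 1, 9, 7, 4, 11, 2]
Initialize: lowest = 9
Entering loop: for z in seq[1:]:
After iteration 1: z = 22, lowest = 9
After iteration 2: z = 1, lowest = 1
After iteration 3: z = 9, lowest = 1
After iteration 4: z = 7, lowest = 1
After iteration 5: z = 4, lowest = 1
After iteration 6: z = 11, lowest = 1
After iteration 7: z = 2, lowest = 1
Loop ends.

Final answer: 1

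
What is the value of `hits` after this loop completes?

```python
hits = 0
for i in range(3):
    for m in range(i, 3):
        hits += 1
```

Let's trace through this code step by step.

Initialize: hits = 0
Entering loop: for i in range(3):
After iteration 1: i = 0, hits = 3
After iteration 2: i = 1, hits = 5
After iteration 3: i = 2, hits = 6
Loop ends.

Final answer: 6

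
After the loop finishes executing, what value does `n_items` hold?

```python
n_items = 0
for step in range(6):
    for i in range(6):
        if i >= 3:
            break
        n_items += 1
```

Let's trace through this code step by step.

Initialize: n_items = 0
Entering loop: for step in range(6):
After iteration 1: step = 0, n_items = 3
After iteration 2: step = 1, n_items = 6
After iteration 3: step = 2, n_items = 9
After iteration 4: step = 3, n_items = 12
After iteration 5: step = 4, n_items = 15
After iteration 6: step = 5, n_items = 18
Loop ends.

Final answer: 18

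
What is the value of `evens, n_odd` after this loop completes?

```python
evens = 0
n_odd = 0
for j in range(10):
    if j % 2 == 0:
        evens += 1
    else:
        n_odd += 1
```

Let's trace through this code step by step.

Initialize: evens = 0
Initialize: n_odd = 0
Entering loop: for j in range(10):
After iteration 1: j = 0, evens = 1, n_odd = 0
After iteration 2: j = 1, evens = 1, n_odd = 1
After iteration 3: j = 2, evens = 2, n_odd = 1
After iteration 4: j = 3, evens = 2, n_odd = 2
After iteration 5: j = 4, evens = 3, n_odd = 2
After iteration 6: j = 5, evens = 3, n_odd = 3
After iteration 7: j = 6, evens = 4, n_odd = 3
After iteration 8: j = 7, evens = 4, n_odd = 4
After iteration 9: j = 8, evens = 5, n_odd = 4
After iteration 10: j = 9, evens = 5, n_odd = 5
Loop ends.

Final answer: 5, 5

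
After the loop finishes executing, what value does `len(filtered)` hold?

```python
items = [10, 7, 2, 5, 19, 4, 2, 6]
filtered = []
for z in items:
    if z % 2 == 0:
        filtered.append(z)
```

Let's trace through this code step by step.

Initialize: items = [10, 7, 2, 5, 19, 4, 2, 6]
Initialize: filtered = []
Entering loop: for z in items:
After iteration 1: z = 10, filtered = [10]
After iteration 2: z = 7, filtered = [10]
After iteration 3: z = 2, filtered = [10, 2]
After iteration 4: z = 5, filtered = [10, 2]
After iteration 5: z = 19, filtered = [10, 2]
After iteration 6: z = 4, filtered = [10, 2, 4]
After iteration 7: z = 2, filtered = [10, 2, 4, 2]
After iteration 8: z = 6, filtered = [10, 2, 4, 2, 6]
Loop ends.
len(filtered) = 5

Final answer: 5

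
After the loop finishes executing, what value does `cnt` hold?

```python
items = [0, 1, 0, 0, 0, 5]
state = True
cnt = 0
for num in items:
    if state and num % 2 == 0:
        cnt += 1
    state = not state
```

Let's trace through this code step by step.

Initialize: items = [0, 1, 0, 0, 0, 5]
Initialize: state = True
Initialize: cnt = 0
Entering loop: for num in items:
After iteration 1: num = 0, state = False, cnt = 1
After iteration 2: num = 1, state = True, cnt = 1
After iteration 3: num = 0, state = False, cnt = 2
After iteration 4: num = 0, state = True, cnt = 2
After iteration 5: num = 0, state = False, cnt = 3
After iteration 6: num = 5, state = True, cnt = 3
Loop ends.

Final answer: 3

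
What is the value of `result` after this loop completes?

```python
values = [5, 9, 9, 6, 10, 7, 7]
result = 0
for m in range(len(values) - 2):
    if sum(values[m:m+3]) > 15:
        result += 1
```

Let's trace through this code step by step.

Initialize: values = [5, 9, 9, 6, 10, 7, 7]
Initialize: result = 0
Entering loop: for m in range(len(values) - 2):
After iteration 1: m = 0, result = 1
After iteration 2: m = 1, result = 2
After iteration 3: m = 2, result = 3
After iteration 4: m = 3, result = 4
After iteration 5: m = 4, result = 5
Loop ends.

Final answer: 5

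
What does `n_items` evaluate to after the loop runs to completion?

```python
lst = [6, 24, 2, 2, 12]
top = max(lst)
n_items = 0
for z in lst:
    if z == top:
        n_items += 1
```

Let's trace through this code step by step.

Initialize: lst = [6, 24, 2, 2, 12]
Initialize: top = 24
Initialize: n_items = 0
Entering loop: for z in lst:
After iteration 1: z = 6, n_items = 0
After iteration 2: z = 24, n_items = 1
After iteration 3: z = 2, n_items = 1
After iteration 4: z = 2, n_items = 1
After iteration 5: z = 12, n_items = 1
Loop ends.

Final answer: 1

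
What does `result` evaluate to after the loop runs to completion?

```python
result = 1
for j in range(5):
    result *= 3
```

Let's trace through this code step by step.

Initialize: result = 1
Entering loop: for j in range(5):
After iteration 1: j = 0, result = 3
After iteration 2: j = 1, result = 9
After iteration 3: j = 2, result = 27
After iteration 4: j = 3, result = 81
After iteration 5: j = 4, result = 243
Loop ends.

Final answer: 243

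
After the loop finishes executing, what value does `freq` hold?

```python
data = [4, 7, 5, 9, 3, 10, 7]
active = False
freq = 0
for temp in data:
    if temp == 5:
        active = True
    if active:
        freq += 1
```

Let's trace through this code step by step.

Initialize: data = [4, 7, 5, 9, 3, 10, 7]
Initialize: active = False
Initialize: freq = 0
Entering loop: for temp in data:
After iteration 1: temp = 4, active = False, freq = 0
After iteration 2: temp = 7, active = False, freq = 0
After iteration 3: temp = 5, active = True, freq = 1
After iteration 4: temp = 9, active = True, freq = 2
After iteration 5: temp = 3, active = True, freq = 3
After iteration 6: temp = 10, active = True, freq = 4
After iteration 7: temp = 7, active = True, freq = 5
Loop ends.

Final answer: 5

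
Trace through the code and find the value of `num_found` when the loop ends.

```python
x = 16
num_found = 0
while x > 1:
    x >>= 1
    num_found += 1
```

Let's trace through this code step by step.

Initialize: x = 16
Initialize: num_found = 0
Entering loop: while x > 1:
After iteration 1: x = 8, num_found = 1
After iteration 2: x = 4, num_found = 2
After iteration 3: x = 2, num_found = 3
After iteration 4: x = 1, num_found = 4
Loop ends.

Final answer: 4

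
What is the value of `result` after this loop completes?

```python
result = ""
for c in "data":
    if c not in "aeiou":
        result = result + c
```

Let's trace through this code step by step.

Initialize: result = ''
Entering loop: for c in "data":
After iteration 1: c = 'd', result = 'd'
After iteration 2: c = 'a', result = 'd'
After iteration 3: c = 't', result = 'dt'
After iteration 4: c = 'a', result = 'dt'
Loop ends.

Final answer: 'dt'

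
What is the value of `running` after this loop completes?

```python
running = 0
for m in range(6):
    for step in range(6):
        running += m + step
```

Let's trace through this code step by step.

Initialize: running = 0
Entering loop: for m in range(6):
After iteration 1: m = 0, running = 15
After iteration 2: m = 1, running = 36
After iteration 3: m = 2, running = 63
After iteration 4: m = 3, running = 96
After iteration 5: m = 4, running = 135
After iteration 6: m = 5, running = 180
Loop ends.

Final answer: 180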